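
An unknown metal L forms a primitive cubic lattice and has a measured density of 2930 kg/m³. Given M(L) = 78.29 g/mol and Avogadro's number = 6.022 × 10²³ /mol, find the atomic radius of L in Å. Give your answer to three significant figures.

1.77 Å

For a simple cubic cell (Z = 1), a³ = Z·M/(N_A·ρ) = 1 × 78.29 / (6.022 × 10²³ × 2.930) = 4.437 × 10^-23 cm³, so a = 3.540 × 10^-8 cm = 3.540 Å.
Atoms touch along the cell edge, so a = 2r, so r = 0.5000 × a = 1.77 Å.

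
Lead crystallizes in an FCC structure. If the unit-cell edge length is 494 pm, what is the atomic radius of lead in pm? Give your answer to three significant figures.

175 pm

In an FCC lattice, atoms touch along the face diagonal, so √2·a = 4r.
r = √2·a/4 = 1.4142 × 494 / 4 = 175 pm.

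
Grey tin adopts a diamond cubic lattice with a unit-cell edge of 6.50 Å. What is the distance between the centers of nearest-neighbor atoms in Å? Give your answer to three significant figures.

In a diamond cubic structure, nearest neighbors lie along the body diagonal with √3·a = 8r; the nearest-neighbor distance equals 2r = 0.4330·a.
d = 0.4330 × 6.50 = 2.81 Å.

2.81 Å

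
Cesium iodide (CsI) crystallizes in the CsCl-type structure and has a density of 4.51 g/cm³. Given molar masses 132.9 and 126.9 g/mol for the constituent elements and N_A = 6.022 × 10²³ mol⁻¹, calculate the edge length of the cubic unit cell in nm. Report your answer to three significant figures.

M(CsI) = 259.8 g/mol; Z = 1 formula unit per cell.
a³ = Z·M/(N_A·ρ) = 1 × 259.8 / (6.022 × 10²³ × 4.51) = 9.566 × 10^-23 cm³, so a = 4.573 × 10^-8 cm = 0.457 nm.

0.457 nm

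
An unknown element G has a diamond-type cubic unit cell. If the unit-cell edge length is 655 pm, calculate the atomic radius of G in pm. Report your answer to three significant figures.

In a diamond cubic lattice, nearest neighbors lie along the body diagonal with √3·a = 8r.
r = √3·a/8 = 1.7321 × 655 / 8 = 142 pm.

142 pm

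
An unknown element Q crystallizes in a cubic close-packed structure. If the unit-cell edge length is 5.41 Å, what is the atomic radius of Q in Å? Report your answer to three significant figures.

1.91 Å

In an FCC lattice, atoms touch along the face diagonal, so √2·a = 4r.
r = √2·a/4 = 1.4142 × 5.41 / 4 = 1.91 Å.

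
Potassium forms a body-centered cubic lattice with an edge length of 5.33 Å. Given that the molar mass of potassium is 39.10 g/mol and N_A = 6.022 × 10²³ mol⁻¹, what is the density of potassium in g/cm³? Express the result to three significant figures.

0.858 g/cm³

A BCC unit cell contains Z = 2 atoms.
Cell volume: a³ = (5.33 Å)³ = (5.330 × 10^-8 cm)³ = 1.514 × 10^-22 cm³.
ρ = Z·M/(N_A·a³) = 2 × 39.10 / (6.022 × 10²³ × 1.514 × 10^-22) = 0.8576 g/cm³.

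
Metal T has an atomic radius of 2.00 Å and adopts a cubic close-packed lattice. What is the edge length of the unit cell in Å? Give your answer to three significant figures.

In an FCC lattice, atoms touch along the face diagonal, so √2·a = 4r.
a = 4r/√2 = 4 × 2.00 / 1.4142 = 5.66 Å.

5.66 Å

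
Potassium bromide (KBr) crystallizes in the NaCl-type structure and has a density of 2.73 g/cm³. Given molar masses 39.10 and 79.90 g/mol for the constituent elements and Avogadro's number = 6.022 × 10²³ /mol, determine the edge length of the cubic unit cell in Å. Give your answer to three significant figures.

M(KBr) = 119.0 g/mol; Z = 4 formula units per cell.
a³ = Z·M/(N_A·ρ) = 4 × 119.0 / (6.022 × 10²³ × 2.73) = 2.895 × 10^-22 cm³, so a = 6.616 × 10^-8 cm = 6.62 Å.

6.62 Å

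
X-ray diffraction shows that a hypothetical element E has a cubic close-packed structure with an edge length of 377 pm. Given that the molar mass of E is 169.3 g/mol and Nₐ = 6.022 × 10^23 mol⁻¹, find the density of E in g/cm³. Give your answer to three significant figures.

21.0 g/cm³

An FCC unit cell contains Z = 4 atoms.
Cell volume: a³ = (377 pm)³ = (3.770 × 10^-8 cm)³ = 5.358 × 10^-23 cm³.
ρ = Z·M/(N_A·a³) = 4 × 169.3 / (6.022 × 10²³ × 5.358 × 10^-23) = 20.99 g/cm³.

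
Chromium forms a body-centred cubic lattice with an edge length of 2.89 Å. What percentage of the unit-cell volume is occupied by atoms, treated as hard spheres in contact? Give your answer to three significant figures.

In a BCC lattice atoms touch along the body diagonal, so √3·a = 4r, so r = 0.4330a = 1.251 Å.
Packing fraction = Z·(4/3)πr³ / a³ = 2 × (4/3)π × (1.251)³ / (2.89)³ = 0.6802 = 68.0%.

68.0%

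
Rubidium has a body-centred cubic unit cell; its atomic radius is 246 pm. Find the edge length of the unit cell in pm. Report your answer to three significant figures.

In a BCC lattice, atoms touch along the body diagonal, so √3·a = 4r.
a = 4r/√3 = 4 × 246 / 1.7321 = 568 pm.

568 pm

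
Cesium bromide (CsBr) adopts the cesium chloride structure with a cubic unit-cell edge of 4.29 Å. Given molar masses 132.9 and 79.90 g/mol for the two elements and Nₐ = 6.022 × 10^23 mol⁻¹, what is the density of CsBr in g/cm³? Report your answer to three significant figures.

4.48 g/cm³

The cesium chloride structure contains Z = 1 formula unit per cell; M(CsBr) = 132.9 + 79.90 = 212.8 g/mol.
a³ = (4.290 × 10^-8 cm)³ = 7.895 × 10^-23 cm³.
ρ = 1 × 212.8 / (6.022 × 10²³ × 7.895 × 10^-23) = 4.476 g/cm³.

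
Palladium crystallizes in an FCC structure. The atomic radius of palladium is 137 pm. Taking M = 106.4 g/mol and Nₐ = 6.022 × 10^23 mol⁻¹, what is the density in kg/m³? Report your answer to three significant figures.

In an FCC lattice, atoms touch along the face diagonal, so √2·a = 4r, giving a = 387.5 pm = 3.875 × 10^-8 cm.
With Z = 4, ρ = Z·M/(N_A·a³) = 4 × 106.4 / (6.022 × 10²³ × 5.818 × 10^-23) = 12.15 g/cm³ = 12100 kg/m³.

12100 kg/m³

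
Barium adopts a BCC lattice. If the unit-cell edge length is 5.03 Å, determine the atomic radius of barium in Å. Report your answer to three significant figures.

In a BCC lattice, atoms touch along the body diagonal, so √3·a = 4r.
r = √3·a/4 = 1.7321 × 5.03 / 4 = 2.18 Å.

2.18 Å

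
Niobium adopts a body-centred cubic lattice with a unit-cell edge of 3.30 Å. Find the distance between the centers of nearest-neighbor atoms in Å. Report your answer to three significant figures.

2.86 Å

In a BCC structure, atoms touch along the body diagonal, so √3·a = 4r; the nearest-neighbor distance equals 2r = 0.8660·a.
d = 0.8660 × 3.30 = 2.86 Å.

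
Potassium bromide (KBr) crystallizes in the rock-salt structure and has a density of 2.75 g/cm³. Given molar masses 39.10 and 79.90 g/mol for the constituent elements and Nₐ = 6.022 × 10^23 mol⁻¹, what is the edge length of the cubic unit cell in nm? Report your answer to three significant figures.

0.660 nm

M(KBr) = 119.0 g/mol; Z = 4 formula units per cell.
a³ = Z·M/(N_A·ρ) = 4 × 119.0 / (6.022 × 10²³ × 2.75) = 2.874 × 10^-22 cm³, so a = 6.600 × 10^-8 cm = 0.660 nm.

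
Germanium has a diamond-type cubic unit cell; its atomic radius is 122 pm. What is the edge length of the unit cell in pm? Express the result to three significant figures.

In a diamond cubic lattice, nearest neighbors lie along the body diagonal with √3·a = 8r.
a = 8r/√3 = 8 × 122 / 1.7321 = 563 pm.

563 pm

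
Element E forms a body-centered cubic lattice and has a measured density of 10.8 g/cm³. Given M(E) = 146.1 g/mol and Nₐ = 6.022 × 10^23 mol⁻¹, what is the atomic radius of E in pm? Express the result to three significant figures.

For a BCC cell (Z = 2), a³ = Z·M/(N_A·ρ) = 2 × 146.1 / (6.022 × 10²³ × 10.80) = 4.493 × 10^-23 cm³, so a = 3.555 × 10^-8 cm = 355.5 pm.
Atoms touch along the body diagonal, so √3·a = 4r, so r = 0.4330 × a = 154 pm.

154 pm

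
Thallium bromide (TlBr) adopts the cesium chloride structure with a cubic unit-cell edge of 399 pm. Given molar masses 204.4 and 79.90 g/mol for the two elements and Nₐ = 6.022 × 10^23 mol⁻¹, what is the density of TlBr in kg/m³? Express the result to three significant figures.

The cesium chloride structure contains Z = 1 formula unit per cell; M(TlBr) = 204.4 + 79.90 = 284.3 g/mol.
a³ = (3.990 × 10^-8 cm)³ = 6.352 × 10^-23 cm³.
ρ = 1 × 284.3 / (6.022 × 10²³ × 6.352 × 10^-23) = 7.432 g/cm³ = 7430 kg/m³.

7430 kg/m³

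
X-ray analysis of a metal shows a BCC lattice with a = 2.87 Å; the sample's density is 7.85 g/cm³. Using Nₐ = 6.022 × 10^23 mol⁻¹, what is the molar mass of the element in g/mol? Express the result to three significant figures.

A BCC cell has Z = 2 atoms; a = 2.870 × 10^-8 cm.
M = ρ·N_A·a³/Z = 7.85 × 6.022 × 10²³ × 2.364 × 10^-23 / 2 = 55.9 g/mol.

55.9 g/mol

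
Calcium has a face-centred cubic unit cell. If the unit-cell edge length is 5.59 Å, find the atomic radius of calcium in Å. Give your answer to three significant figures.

1.98 Å

In an FCC lattice, atoms touch along the face diagonal, so √2·a = 4r.
r = √2·a/4 = 1.4142 × 5.59 / 4 = 1.98 Å.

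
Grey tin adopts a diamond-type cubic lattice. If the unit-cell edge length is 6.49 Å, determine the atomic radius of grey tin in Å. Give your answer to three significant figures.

In a diamond cubic lattice, nearest neighbors lie along the body diagonal with √3·a = 8r.
r = √3·a/8 = 1.7321 × 6.49 / 8 = 1.41 Å.

1.41 Å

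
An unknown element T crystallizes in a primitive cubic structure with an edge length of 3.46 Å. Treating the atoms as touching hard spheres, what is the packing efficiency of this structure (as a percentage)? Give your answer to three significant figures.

In a simple cubic lattice atoms touch along the cell edge, so a = 2r, so r = 0.5000a = 1.730 Å.
Packing fraction = Z·(4/3)πr³ / a³ = 1 × (4/3)π × (1.730)³ / (3.46)³ = 0.5236 = 52.4%.

52.4%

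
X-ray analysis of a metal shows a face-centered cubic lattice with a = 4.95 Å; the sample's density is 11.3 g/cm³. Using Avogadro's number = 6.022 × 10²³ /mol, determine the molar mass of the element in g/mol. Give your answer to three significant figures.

An FCC cell has Z = 4 atoms; a = 4.950 × 10^-8 cm.
M = ρ·N_A·a³/Z = 11.3 × 6.022 × 10²³ × 1.213 × 10^-22 / 4 = 206 g/mol.

206 g/mol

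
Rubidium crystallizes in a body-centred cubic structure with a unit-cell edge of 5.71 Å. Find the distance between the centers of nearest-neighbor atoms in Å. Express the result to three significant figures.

4.95 Å

In a BCC structure, atoms touch along the body diagonal, so √3·a = 4r; the nearest-neighbor distance equals 2r = 0.8660·a.
d = 0.8660 × 5.71 = 4.95 Å.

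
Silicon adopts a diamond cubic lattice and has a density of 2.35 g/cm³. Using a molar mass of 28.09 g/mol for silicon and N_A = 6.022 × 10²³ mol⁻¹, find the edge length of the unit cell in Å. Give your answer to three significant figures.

With Z = 8 atoms per diamond cubic cell, a³ = Z·M/(N_A·ρ) = 8 × 28.09 / (6.022 × 10²³ × 2.350 g/cm³) = 1.588 × 10^-22 cm³.
a = (1.588 × 10^-22)^(1/3) = 5.415 × 10^-8 cm = 5.42 Å.

5.42 Å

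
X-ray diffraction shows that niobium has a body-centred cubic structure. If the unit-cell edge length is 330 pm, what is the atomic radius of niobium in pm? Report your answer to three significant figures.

143 pm

In a BCC lattice, atoms touch along the body diagonal, so √3·a = 4r.
r = √3·a/4 = 1.7321 × 330 / 4 = 143 pm.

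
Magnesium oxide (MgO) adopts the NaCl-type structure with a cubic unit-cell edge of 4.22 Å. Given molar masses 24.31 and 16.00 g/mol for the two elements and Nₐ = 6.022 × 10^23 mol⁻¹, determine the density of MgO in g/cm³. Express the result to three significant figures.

3.56 g/cm³

The NaCl-type structure contains Z = 4 formula units per cell; M(MgO) = 24.31 + 16.00 = 40.31 g/mol.
a³ = (4.220 × 10^-8 cm)³ = 7.515 × 10^-23 cm³.
ρ = 4 × 40.31 / (6.022 × 10²³ × 7.515 × 10^-23) = 3.563 g/cm³.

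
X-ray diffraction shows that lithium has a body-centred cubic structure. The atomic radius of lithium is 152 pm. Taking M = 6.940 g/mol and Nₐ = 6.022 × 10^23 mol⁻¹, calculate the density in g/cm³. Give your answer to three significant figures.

0.533 g/cm³

In a BCC lattice, atoms touch along the body diagonal, so √3·a = 4r, giving a = 351.0 pm = 3.510 × 10^-8 cm.
With Z = 2, ρ = Z·M/(N_A·a³) = 2 × 6.940 / (6.022 × 10²³ × 4.325 × 10^-23) = 0.5329 g/cm³.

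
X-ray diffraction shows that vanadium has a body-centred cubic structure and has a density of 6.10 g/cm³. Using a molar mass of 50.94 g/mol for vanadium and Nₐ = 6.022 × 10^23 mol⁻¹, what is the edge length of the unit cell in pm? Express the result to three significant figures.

303 pm

With Z = 2 atoms per BCC cell, a³ = Z·M/(N_A·ρ) = 2 × 50.94 / (6.022 × 10²³ × 6.100 g/cm³) = 2.773 × 10^-23 cm³.
a = (2.773 × 10^-23)^(1/3) = 3.027 × 10^-8 cm = 303 pm.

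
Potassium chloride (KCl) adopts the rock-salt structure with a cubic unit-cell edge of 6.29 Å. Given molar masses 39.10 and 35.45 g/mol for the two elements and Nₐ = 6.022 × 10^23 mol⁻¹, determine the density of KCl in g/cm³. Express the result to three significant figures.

1.99 g/cm³

The rock-salt structure contains Z = 4 formula units per cell; M(KCl) = 39.10 + 35.45 = 74.55 g/mol.
a³ = (6.290 × 10^-8 cm)³ = 2.489 × 10^-22 cm³.
ρ = 4 × 74.55 / (6.022 × 10²³ × 2.489 × 10^-22) = 1.990 g/cm³.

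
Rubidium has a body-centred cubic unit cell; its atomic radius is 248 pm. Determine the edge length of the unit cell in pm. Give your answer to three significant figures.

573 pm

In a BCC lattice, atoms touch along the body diagonal, so √3·a = 4r.
a = 4r/√3 = 4 × 248 / 1.7321 = 573 pm.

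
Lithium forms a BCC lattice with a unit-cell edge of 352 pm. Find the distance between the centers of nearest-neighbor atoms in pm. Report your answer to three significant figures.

305 pm

In a BCC structure, atoms touch along the body diagonal, so √3·a = 4r; the nearest-neighbor distance equals 2r = 0.8660·a.
d = 0.8660 × 352 = 305 pm.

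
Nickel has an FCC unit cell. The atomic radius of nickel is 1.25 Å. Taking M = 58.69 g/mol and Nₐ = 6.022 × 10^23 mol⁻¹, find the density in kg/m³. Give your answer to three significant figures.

8820 kg/m³

In an FCC lattice, atoms touch along the face diagonal, so √2·a = 4r, giving a = 3.536 Å = 3.536 × 10^-8 cm.
With Z = 4, ρ = Z·M/(N_A·a³) = 4 × 58.69 / (6.022 × 10²³ × 4.419 × 10^-23) = 8.821 g/cm³ = 8820 kg/m³.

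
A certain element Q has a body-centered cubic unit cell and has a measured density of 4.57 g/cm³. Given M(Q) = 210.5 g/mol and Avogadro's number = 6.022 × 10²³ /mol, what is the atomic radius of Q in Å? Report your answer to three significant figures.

2.32 Å

For a BCC cell (Z = 2), a³ = Z·M/(N_A·ρ) = 2 × 210.5 / (6.022 × 10²³ × 4.570) = 1.530 × 10^-22 cm³, so a = 5.348 × 10^-8 cm = 5.348 Å.
Atoms touch along the body diagonal, so √3·a = 4r, so r = 0.4330 × a = 2.32 Å.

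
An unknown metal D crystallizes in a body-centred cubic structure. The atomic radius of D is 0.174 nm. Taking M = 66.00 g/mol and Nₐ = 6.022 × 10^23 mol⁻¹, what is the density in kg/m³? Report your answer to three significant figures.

3380 kg/m³

In a BCC lattice, atoms touch along the body diagonal, so √3·a = 4r, giving a = 0.4018 nm = 4.018 × 10^-8 cm.
With Z = 2, ρ = Z·M/(N_A·a³) = 2 × 66.00 / (6.022 × 10²³ × 6.489 × 10^-23) = 3.378 g/cm³ = 3380 kg/m³.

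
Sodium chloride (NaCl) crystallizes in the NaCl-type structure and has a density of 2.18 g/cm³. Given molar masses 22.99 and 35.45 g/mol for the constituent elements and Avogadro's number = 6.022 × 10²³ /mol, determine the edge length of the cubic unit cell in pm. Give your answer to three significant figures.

563 pm

M(NaCl) = 58.44 g/mol; Z = 4 formula units per cell.
a³ = Z·M/(N_A·ρ) = 4 × 58.44 / (6.022 × 10²³ × 2.18) = 1.781 × 10^-22 cm³, so a = 5.626 × 10^-8 cm = 563 pm.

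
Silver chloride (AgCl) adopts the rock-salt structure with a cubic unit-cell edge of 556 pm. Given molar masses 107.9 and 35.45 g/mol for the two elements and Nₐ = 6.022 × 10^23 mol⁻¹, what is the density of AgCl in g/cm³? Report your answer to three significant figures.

5.54 g/cm³

The rock-salt structure contains Z = 4 formula units per cell; M(AgCl) = 107.9 + 35.45 = 143.35 g/mol.
a³ = (5.560 × 10^-8 cm)³ = 1.719 × 10^-22 cm³.
ρ = 4 × 143.35 / (6.022 × 10²³ × 1.719 × 10^-22) = 5.540 g/cm³.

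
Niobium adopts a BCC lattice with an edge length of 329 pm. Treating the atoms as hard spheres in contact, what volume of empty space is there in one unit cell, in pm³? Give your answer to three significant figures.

1.14 × 10^7 pm³

In a BCC lattice atoms touch along the body diagonal, so √3·a = 4r, so r = 0.4330a = 142.5 pm.
V_cell = a³ = 3.561 × 10^7 pm³; V_atoms = 2 × (4/3)πr³ = 2.422 × 10^7 pm³.
Empty space = 3.561 × 10^7 − 2.422 × 10^7 = 1.14 × 10^7 pm³.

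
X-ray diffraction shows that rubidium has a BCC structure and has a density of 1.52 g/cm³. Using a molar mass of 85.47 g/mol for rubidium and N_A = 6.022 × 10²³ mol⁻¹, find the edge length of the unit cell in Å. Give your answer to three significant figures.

With Z = 2 atoms per BCC cell, a³ = Z·M/(N_A·ρ) = 2 × 85.47 / (6.022 × 10²³ × 1.520 g/cm³) = 1.867 × 10^-22 cm³.
a = (1.867 × 10^-22)^(1/3) = 5.716 × 10^-8 cm = 5.72 Å.

5.72 Å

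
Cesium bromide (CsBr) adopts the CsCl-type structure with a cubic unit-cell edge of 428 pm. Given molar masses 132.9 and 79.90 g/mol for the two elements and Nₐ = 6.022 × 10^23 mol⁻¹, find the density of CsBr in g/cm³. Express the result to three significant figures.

The CsCl-type structure contains Z = 1 formula unit per cell; M(CsBr) = 132.9 + 79.90 = 212.8 g/mol.
a³ = (4.280 × 10^-8 cm)³ = 7.840 × 10^-23 cm³.
ρ = 1 × 212.8 / (6.022 × 10²³ × 7.840 × 10^-23) = 4.507 g/cm³.

4.51 g/cm³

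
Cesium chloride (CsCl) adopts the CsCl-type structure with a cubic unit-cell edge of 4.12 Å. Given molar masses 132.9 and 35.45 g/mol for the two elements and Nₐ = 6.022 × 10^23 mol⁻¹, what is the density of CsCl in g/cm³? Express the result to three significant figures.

4.00 g/cm³

The CsCl-type structure contains Z = 1 formula unit per cell; M(CsCl) = 132.9 + 35.45 = 168.35 g/mol.
a³ = (4.120 × 10^-8 cm)³ = 6.993 × 10^-23 cm³.
ρ = 1 × 168.35 / (6.022 × 10²³ × 6.993 × 10^-23) = 3.997 g/cm³.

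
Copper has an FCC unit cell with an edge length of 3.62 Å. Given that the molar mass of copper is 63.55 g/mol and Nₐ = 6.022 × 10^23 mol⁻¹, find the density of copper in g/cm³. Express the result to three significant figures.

8.90 g/cm³

An FCC unit cell contains Z = 4 atoms.
Cell volume: a³ = (3.62 Å)³ = (3.620 × 10^-8 cm)³ = 4.744 × 10^-23 cm³.
ρ = Z·M/(N_A·a³) = 4 × 63.55 / (6.022 × 10²³ × 4.744 × 10^-23) = 8.898 g/cm³.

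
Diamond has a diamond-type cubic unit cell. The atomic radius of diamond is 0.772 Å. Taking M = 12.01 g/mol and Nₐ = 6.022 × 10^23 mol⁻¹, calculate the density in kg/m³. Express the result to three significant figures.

3520 kg/m³

In a diamond cubic lattice, nearest neighbors lie along the body diagonal with √3·a = 8r, giving a = 3.566 Å = 3.566 × 10^-8 cm.
With Z = 8, ρ = Z·M/(N_A·a³) = 8 × 12.01 / (6.022 × 10²³ × 4.534 × 10^-23) = 3.519 g/cm³ = 3520 kg/m³.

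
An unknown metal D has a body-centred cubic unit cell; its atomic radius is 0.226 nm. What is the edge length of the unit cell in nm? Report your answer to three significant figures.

0.522 nm

In a BCC lattice, atoms touch along the body diagonal, so √3·a = 4r.
a = 4r/√3 = 4 × 0.226 / 1.7321 = 0.522 nm.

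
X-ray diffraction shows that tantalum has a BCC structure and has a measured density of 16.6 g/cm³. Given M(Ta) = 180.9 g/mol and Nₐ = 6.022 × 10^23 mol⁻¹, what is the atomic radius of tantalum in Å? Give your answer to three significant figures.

1.43 Å

For a BCC cell (Z = 2), a³ = Z·M/(N_A·ρ) = 2 × 180.9 / (6.022 × 10²³ × 16.60) = 3.619 × 10^-23 cm³, so a = 3.308 × 10^-8 cm = 3.308 Å.
Atoms touch along the body diagonal, so √3·a = 4r, so r = 0.4330 × a = 1.43 Å.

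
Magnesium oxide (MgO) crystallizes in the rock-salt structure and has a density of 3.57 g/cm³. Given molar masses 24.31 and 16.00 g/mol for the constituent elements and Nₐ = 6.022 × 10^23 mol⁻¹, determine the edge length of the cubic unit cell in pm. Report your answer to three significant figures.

422 pm

M(MgO) = 40.31 g/mol; Z = 4 formula units per cell.
a³ = Z·M/(N_A·ρ) = 4 × 40.31 / (6.022 × 10²³ × 3.57) = 7.500 × 10^-23 cm³, so a = 4.217 × 10^-8 cm = 422 pm.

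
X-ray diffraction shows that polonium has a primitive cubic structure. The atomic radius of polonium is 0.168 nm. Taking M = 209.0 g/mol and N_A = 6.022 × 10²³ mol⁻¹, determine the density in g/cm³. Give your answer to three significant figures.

9.15 g/cm³

In a simple cubic lattice, atoms touch along the cell edge, so a = 2r, giving a = 0.3360 nm = 3.360 × 10^-8 cm.
With Z = 1, ρ = Z·M/(N_A·a³) = 1 × 209.0 / (6.022 × 10²³ × 3.793 × 10^-23) = 9.149 g/cm³.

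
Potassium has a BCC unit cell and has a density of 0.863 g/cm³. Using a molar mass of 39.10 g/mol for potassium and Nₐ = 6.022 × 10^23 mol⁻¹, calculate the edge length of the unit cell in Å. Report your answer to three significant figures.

5.32 Å

With Z = 2 atoms per BCC cell, a³ = Z·M/(N_A·ρ) = 2 × 39.10 / (6.022 × 10²³ × 0.8630 g/cm³) = 1.505 × 10^-22 cm³.
a = (1.505 × 10^-22)^(1/3) = 5.319 × 10^-8 cm = 5.32 Å.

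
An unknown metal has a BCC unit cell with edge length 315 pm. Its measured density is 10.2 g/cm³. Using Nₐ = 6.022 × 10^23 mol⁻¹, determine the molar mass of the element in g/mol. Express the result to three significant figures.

A BCC cell has Z = 2 atoms; a = 3.150 × 10^-8 cm.
M = ρ·N_A·a³/Z = 10.2 × 6.022 × 10²³ × 3.126 × 10^-23 / 2 = 96.0 g/mol.

96.0 g/mol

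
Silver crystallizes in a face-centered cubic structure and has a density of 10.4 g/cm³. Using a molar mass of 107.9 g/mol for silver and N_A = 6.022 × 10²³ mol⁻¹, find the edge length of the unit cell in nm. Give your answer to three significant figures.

0.410 nm

With Z = 4 atoms per FCC cell, a³ = Z·M/(N_A·ρ) = 4 × 107.9 / (6.022 × 10²³ × 10.40 g/cm³) = 6.891 × 10^-23 cm³.
a = (6.891 × 10^-23)^(1/3) = 4.100 × 10^-8 cm = 0.410 nm.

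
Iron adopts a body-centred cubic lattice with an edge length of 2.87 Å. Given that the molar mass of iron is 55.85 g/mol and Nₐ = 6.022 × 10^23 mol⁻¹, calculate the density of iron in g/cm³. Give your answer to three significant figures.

7.85 g/cm³

A BCC unit cell contains Z = 2 atoms.
Cell volume: a³ = (2.87 Å)³ = (2.870 × 10^-8 cm)³ = 2.364 × 10^-23 cm³.
ρ = Z·M/(N_A·a³) = 2 × 55.85 / (6.022 × 10²³ × 2.364 × 10^-23) = 7.846 g/cm³.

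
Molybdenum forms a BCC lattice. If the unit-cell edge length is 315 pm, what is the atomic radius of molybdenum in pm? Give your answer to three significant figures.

In a BCC lattice, atoms touch along the body diagonal, so √3·a = 4r.
r = √3·a/4 = 1.7321 × 315 / 4 = 136 pm.

136 pm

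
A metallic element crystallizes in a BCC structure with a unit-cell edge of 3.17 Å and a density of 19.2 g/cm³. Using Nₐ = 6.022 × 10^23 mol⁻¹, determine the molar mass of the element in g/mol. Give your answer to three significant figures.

184 g/mol

A BCC cell has Z = 2 atoms; a = 3.170 × 10^-8 cm.
M = ρ·N_A·a³/Z = 19.2 × 6.022 × 10²³ × 3.186 × 10^-23 / 2 = 184 g/mol.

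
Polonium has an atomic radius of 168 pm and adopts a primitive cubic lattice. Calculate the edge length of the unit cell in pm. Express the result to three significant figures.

In a simple cubic lattice, atoms touch along the cell edge, so a = 2r.
a = 2r = 2 × 168 = 336 pm.

336 pm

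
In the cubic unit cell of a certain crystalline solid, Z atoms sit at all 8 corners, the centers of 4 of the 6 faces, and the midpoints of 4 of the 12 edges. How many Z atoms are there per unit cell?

Corner atoms are shared by 8 cells (1/8 each), face atoms by 2 (1/2 each), edge atoms by 4 (1/4 each).
Net atoms = 8 × 1/8 + 4 × 1/2 + 4 × 1/4 = 1 + 2 + 1 = 4.

4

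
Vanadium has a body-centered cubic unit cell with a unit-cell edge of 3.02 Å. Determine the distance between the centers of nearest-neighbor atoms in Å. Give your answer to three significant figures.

In a BCC structure, atoms touch along the body diagonal, so √3·a = 4r; the nearest-neighbor distance equals 2r = 0.8660·a.
d = 0.8660 × 3.02 = 2.62 Å.

2.62 Å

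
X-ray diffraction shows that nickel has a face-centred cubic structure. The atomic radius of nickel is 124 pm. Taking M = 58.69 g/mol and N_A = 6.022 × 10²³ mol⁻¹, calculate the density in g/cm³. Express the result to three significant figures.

In an FCC lattice, atoms touch along the face diagonal, so √2·a = 4r, giving a = 350.7 pm = 3.507 × 10^-8 cm.
With Z = 4, ρ = Z·M/(N_A·a³) = 4 × 58.69 / (6.022 × 10²³ × 4.314 × 10^-23) = 9.036 g/cm³.

9.04 g/cm³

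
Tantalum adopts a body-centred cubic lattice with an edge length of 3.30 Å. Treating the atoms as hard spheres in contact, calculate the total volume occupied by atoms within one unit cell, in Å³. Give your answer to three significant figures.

24.4 Å³

In a BCC lattice atoms touch along the body diagonal, so √3·a = 4r, so r = 0.4330a = 1.429 Å.
V_atoms = Z × (4/3)πr³ = 2 × (4/3)π × (1.429)³ = 24.4 Å³.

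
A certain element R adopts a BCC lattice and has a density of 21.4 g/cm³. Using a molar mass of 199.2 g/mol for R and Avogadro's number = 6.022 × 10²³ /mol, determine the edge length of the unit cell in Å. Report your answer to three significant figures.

3.14 Å

With Z = 2 atoms per BCC cell, a³ = Z·M/(N_A·ρ) = 2 × 199.2 / (6.022 × 10²³ × 21.40 g/cm³) = 3.091 × 10^-23 cm³.
a = (3.091 × 10^-23)^(1/3) = 3.138 × 10^-8 cm = 3.14 Å.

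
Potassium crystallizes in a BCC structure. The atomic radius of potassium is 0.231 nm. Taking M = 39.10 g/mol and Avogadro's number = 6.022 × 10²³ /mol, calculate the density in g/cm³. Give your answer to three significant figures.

0.855 g/cm³

In a BCC lattice, atoms touch along the body diagonal, so √3·a = 4r, giving a = 0.5335 nm = 5.335 × 10^-8 cm.
With Z = 2, ρ = Z·M/(N_A·a³) = 2 × 39.10 / (6.022 × 10²³ × 1.518 × 10^-22) = 0.8553 g/cm³.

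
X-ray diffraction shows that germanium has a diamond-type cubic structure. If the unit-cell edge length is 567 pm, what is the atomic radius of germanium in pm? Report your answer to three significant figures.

In a diamond cubic lattice, nearest neighbors lie along the body diagonal with √3·a = 8r.
r = √3·a/8 = 1.7321 × 567 / 8 = 123 pm.

123 pm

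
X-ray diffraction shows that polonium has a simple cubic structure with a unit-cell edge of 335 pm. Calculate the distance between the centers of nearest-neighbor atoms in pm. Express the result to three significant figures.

In a simple cubic structure, atoms touch along the cell edge, so a = 2r; the nearest-neighbor distance equals 2r = 1.000·a.
d = 1.000 × 335 = 335 pm.

335 pm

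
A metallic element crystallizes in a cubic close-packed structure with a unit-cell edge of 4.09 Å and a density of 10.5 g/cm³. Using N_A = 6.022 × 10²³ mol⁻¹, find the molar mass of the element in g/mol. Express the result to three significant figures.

An FCC cell has Z = 4 atoms; a = 4.090 × 10^-8 cm.
M = ρ·N_A·a³/Z = 10.5 × 6.022 × 10²³ × 6.842 × 10^-23 / 4 = 108 g/mol.

108 g/mol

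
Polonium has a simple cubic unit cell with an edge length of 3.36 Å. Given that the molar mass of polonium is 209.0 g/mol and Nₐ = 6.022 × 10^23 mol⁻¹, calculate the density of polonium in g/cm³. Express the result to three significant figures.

A simple cubic unit cell contains Z = 1 atom.
Cell volume: a³ = (3.36 Å)³ = (3.360 × 10^-8 cm)³ = 3.793 × 10^-23 cm³.
ρ = Z·M/(N_A·a³) = 1 × 209.0 / (6.022 × 10²³ × 3.793 × 10^-23) = 9.149 g/cm³.

9.15 g/cm³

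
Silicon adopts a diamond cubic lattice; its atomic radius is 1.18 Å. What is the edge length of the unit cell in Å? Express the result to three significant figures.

5.45 Å

In a diamond cubic lattice, nearest neighbors lie along the body diagonal with √3·a = 8r.
a = 8r/√3 = 8 × 1.18 / 1.7321 = 5.45 Å.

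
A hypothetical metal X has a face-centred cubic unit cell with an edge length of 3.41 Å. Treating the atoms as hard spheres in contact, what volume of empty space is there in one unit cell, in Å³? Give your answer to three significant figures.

In an FCC lattice atoms touch along the face diagonal, so √2·a = 4r, so r = 0.3536a = 1.206 Å.
V_cell = a³ = 39.65 Å³; V_atoms = 4 × (4/3)πr³ = 29.36 Å³.
Empty space = 39.65 − 29.36 = 10.3 Å³.

10.3 Å³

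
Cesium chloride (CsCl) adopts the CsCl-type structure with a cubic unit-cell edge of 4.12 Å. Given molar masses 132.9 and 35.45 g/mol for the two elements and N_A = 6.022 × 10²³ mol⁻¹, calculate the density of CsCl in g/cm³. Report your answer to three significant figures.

4.00 g/cm³

The CsCl-type structure contains Z = 1 formula unit per cell; M(CsCl) = 132.9 + 35.45 = 168.35 g/mol.
a³ = (4.120 × 10^-8 cm)³ = 6.993 × 10^-23 cm³.
ρ = 1 × 168.35 / (6.022 × 10²³ × 6.993 × 10^-23) = 3.997 g/cm³.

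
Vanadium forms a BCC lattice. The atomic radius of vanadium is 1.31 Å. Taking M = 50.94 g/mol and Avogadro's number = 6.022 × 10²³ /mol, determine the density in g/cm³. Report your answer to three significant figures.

In a BCC lattice, atoms touch along the body diagonal, so √3·a = 4r, giving a = 3.025 Å = 3.025 × 10^-8 cm.
With Z = 2, ρ = Z·M/(N_A·a³) = 2 × 50.94 / (6.022 × 10²³ × 2.769 × 10^-23) = 6.110 g/cm³.

6.11 g/cm³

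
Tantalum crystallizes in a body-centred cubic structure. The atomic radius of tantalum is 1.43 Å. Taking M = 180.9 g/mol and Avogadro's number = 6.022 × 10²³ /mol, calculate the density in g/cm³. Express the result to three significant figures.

16.7 g/cm³

In a BCC lattice, atoms touch along the body diagonal, so √3·a = 4r, giving a = 3.302 Å = 3.302 × 10^-8 cm.
With Z = 2, ρ = Z·M/(N_A·a³) = 2 × 180.9 / (6.022 × 10²³ × 3.602 × 10^-23) = 16.68 g/cm³.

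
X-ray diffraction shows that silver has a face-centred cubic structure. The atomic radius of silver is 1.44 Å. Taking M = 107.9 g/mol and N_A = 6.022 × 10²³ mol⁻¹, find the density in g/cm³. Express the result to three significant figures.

10.6 g/cm³

In an FCC lattice, atoms touch along the face diagonal, so √2·a = 4r, giving a = 4.073 Å = 4.073 × 10^-8 cm.
With Z = 4, ρ = Z·M/(N_A·a³) = 4 × 107.9 / (6.022 × 10²³ × 6.757 × 10^-23) = 10.61 g/cm³.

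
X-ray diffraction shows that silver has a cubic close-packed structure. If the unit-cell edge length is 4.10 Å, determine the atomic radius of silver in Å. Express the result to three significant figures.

In an FCC lattice, atoms touch along the face diagonal, so √2·a = 4r.
r = √2·a/4 = 1.4142 × 4.10 / 4 = 1.45 Å.

1.45 Å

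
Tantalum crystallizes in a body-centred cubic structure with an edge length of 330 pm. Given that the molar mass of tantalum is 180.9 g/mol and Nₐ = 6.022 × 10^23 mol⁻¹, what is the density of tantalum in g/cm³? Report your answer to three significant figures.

A BCC unit cell contains Z = 2 atoms.
Cell volume: a³ = (330 pm)³ = (3.300 × 10^-8 cm)³ = 3.594 × 10^-23 cm³.
ρ = Z·M/(N_A·a³) = 2 × 180.9 / (6.022 × 10²³ × 3.594 × 10^-23) = 16.72 g/cm³.

16.7 g/cm³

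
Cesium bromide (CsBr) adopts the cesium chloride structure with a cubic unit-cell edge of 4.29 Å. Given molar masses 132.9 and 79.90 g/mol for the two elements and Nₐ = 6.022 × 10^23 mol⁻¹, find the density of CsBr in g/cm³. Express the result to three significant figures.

4.48 g/cm³

The cesium chloride structure contains Z = 1 formula unit per cell; M(CsBr) = 132.9 + 79.90 = 212.8 g/mol.
a³ = (4.290 × 10^-8 cm)³ = 7.895 × 10^-23 cm³.
ρ = 1 × 212.8 / (6.022 × 10²³ × 7.895 × 10^-23) = 4.476 g/cm³.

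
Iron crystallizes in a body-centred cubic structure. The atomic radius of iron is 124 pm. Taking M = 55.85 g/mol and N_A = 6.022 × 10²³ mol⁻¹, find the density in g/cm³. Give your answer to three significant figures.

7.90 g/cm³

In a BCC lattice, atoms touch along the body diagonal, so √3·a = 4r, giving a = 286.4 pm = 2.864 × 10^-8 cm.
With Z = 2, ρ = Z·M/(N_A·a³) = 2 × 55.85 / (6.022 × 10²³ × 2.348 × 10^-23) = 7.899 g/cm³.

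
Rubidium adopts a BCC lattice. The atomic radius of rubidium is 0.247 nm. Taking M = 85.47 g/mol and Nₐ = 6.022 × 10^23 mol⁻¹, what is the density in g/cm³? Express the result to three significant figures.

In a BCC lattice, atoms touch along the body diagonal, so √3·a = 4r, giving a = 0.5704 nm = 5.704 × 10^-8 cm.
With Z = 2, ρ = Z·M/(N_A·a³) = 2 × 85.47 / (6.022 × 10²³ × 1.856 × 10^-22) = 1.529 g/cm³.

1.53 g/cm³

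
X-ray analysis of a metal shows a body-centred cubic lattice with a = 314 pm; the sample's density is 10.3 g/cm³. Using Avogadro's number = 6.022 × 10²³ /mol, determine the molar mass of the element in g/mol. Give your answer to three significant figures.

A BCC cell has Z = 2 atoms; a = 3.140 × 10^-8 cm.
M = ρ·N_A·a³/Z = 10.3 × 6.022 × 10²³ × 3.096 × 10^-23 / 2 = 96.0 g/mol.

96.0 g/mol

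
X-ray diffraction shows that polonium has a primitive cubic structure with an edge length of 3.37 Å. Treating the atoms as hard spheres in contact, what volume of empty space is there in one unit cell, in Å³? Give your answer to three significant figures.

18.2 Å³

In a simple cubic lattice atoms touch along the cell edge, so a = 2r, so r = 0.5000a = 1.685 Å.
V_cell = a³ = 38.27 Å³; V_atoms = 1 × (4/3)πr³ = 20.04 Å³.
Empty space = 38.27 − 20.04 = 18.2 Å³.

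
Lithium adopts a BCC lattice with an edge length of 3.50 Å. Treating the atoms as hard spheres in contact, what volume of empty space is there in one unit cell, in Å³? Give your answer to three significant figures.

In a BCC lattice atoms touch along the body diagonal, so √3·a = 4r, so r = 0.4330a = 1.516 Å.
V_cell = a³ = 42.88 Å³; V_atoms = 2 × (4/3)πr³ = 29.16 Å³.
Empty space = 42.88 − 29.16 = 13.7 Å³.

13.7 Å³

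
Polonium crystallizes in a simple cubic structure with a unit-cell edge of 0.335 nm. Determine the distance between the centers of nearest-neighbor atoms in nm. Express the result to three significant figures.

In a simple cubic structure, atoms touch along the cell edge, so a = 2r; the nearest-neighbor distance equals 2r = 1.000·a.
d = 1.000 × 0.335 = 0.335 nm.

0.335 nm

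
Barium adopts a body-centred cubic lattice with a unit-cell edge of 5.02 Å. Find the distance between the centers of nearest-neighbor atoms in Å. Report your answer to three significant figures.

4.35 Å

In a BCC structure, atoms touch along the body diagonal, so √3·a = 4r; the nearest-neighbor distance equals 2r = 0.8660·a.
d = 0.8660 × 5.02 = 4.35 Å.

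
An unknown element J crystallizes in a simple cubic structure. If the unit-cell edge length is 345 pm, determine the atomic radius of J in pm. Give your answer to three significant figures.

173 pm

In a simple cubic lattice, atoms touch along the cell edge, so a = 2r.
r = a/2 = 345/2 = 173 pm.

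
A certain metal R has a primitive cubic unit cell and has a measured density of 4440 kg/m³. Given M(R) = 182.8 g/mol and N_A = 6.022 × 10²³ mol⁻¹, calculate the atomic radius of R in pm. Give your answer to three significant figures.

204 pm

For a simple cubic cell (Z = 1), a³ = Z·M/(N_A·ρ) = 1 × 182.8 / (6.022 × 10²³ × 4.440) = 6.837 × 10^-23 cm³, so a = 4.089 × 10^-8 cm = 408.9 pm.
Atoms touch along the cell edge, so a = 2r, so r = 0.5000 × a = 204 pm.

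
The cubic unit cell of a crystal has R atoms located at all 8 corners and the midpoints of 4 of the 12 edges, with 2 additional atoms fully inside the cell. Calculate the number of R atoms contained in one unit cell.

4

Corner atoms are shared by 8 cells (1/8 each), edge atoms by 4 (1/4 each), interior atoms are unshared.
Net atoms = 8 × 1/8 + 4 × 1/4 + 2 = 1 + 1 + 2 = 4.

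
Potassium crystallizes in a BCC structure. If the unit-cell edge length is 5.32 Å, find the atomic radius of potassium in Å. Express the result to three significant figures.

In a BCC lattice, atoms touch along the body diagonal, so √3·a = 4r.
r = √3·a/4 = 1.7321 × 5.32 / 4 = 2.30 Å.

2.30 Å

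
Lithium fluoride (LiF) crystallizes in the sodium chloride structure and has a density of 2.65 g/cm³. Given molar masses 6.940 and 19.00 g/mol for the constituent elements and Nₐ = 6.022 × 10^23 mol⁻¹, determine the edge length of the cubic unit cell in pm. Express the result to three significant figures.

M(LiF) = 25.94 g/mol; Z = 4 formula units per cell.
a³ = Z·M/(N_A·ρ) = 4 × 25.94 / (6.022 × 10²³ × 2.65) = 6.502 × 10^-23 cm³, so a = 4.021 × 10^-8 cm = 402 pm.

402 pm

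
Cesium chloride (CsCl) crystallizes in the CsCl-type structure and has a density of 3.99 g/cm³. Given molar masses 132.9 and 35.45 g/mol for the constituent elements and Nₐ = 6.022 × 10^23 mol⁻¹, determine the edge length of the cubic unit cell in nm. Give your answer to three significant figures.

0.412 nm

M(CsCl) = 168.35 g/mol; Z = 1 formula unit per cell.
a³ = Z·M/(N_A·ρ) = 1 × 168.35 / (6.022 × 10²³ × 3.99) = 7.006 × 10^-23 cm³, so a = 4.123 × 10^-8 cm = 0.412 nm.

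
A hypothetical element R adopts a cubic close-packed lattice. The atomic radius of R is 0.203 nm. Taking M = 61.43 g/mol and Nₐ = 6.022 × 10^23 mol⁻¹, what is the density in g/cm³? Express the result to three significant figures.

In an FCC lattice, atoms touch along the face diagonal, so √2·a = 4r, giving a = 0.5742 nm = 5.742 × 10^-8 cm.
With Z = 4, ρ = Z·M/(N_A·a³) = 4 × 61.43 / (6.022 × 10²³ × 1.893 × 10^-22) = 2.156 g/cm³.

2.16 g/cm³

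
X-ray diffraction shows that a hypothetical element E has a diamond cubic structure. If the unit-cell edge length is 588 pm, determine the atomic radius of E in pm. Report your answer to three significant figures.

In a diamond cubic lattice, nearest neighbors lie along the body diagonal with √3·a = 8r.
r = √3·a/8 = 1.7321 × 588 / 8 = 127 pm.

127 pm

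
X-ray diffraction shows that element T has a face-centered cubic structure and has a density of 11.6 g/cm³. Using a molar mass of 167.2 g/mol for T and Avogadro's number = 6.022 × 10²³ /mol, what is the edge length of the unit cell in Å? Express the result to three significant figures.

4.57 Å

With Z = 4 atoms per FCC cell, a³ = Z·M/(N_A·ρ) = 4 × 167.2 / (6.022 × 10²³ × 11.60 g/cm³) = 9.574 × 10^-23 cm³.
a = (9.574 × 10^-23)^(1/3) = 4.575 × 10^-8 cm = 4.57 Å.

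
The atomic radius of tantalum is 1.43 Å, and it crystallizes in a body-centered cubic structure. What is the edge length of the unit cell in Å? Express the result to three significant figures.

3.30 Å

In a BCC lattice, atoms touch along the body diagonal, so √3·a = 4r.
a = 4r/√3 = 4 × 1.43 / 1.7321 = 3.30 Å.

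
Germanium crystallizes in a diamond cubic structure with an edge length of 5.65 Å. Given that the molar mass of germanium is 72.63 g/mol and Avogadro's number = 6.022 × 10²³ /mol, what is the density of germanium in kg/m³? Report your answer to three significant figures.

5350 kg/m³

A diamond cubic unit cell contains Z = 8 atoms.
Cell volume: a³ = (5.65 Å)³ = (5.650 × 10^-8 cm)³ = 1.804 × 10^-22 cm³.
ρ = Z·M/(N_A·a³) = 8 × 72.63 / (6.022 × 10²³ × 1.804 × 10^-22) = 5.350 g/cm³ = 5350 kg/m³.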